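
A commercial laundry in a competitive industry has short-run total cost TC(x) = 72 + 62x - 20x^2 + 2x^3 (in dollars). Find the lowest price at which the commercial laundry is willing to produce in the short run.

The firm shuts down when price falls below the minimum of average variable cost. AVC = VC/x = 62 - 20x + 2x^2.
dAVC/dx = -20 + 4x = 0 gives x = 5. min AVC = 62 - 20·5 + 2·5^2 = 12.
So the shutdown price is $12.

$12 per unit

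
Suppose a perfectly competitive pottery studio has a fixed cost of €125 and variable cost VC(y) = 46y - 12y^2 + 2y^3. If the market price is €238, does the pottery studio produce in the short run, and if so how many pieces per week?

Variable cost is VC = 46y - 12y^2 + 2y^3, so AVC = VC/y = 46 - 12y + 2y^2 and MC = dTC/dy = 46 - 24y + 6y^2.
AVC hits its minimum where MC = AVC, at y = 3, giving min AVC = 46 - 12·3 + 2·3^2 = €28.
Because €238 ≥ €28, revenue can cover variable cost; the firm operates.
Solving P = MC: -192 - 24y + 6y^2 = 0 ⇒ y = -4 or 8. On the upward-sloping branch, y* = 8.
Check: AVC at y = 8 is €78 ≤ P, so revenue covers variable cost.
Profit = P·y − TC = 238·8 − 749 = €1155.

Produce at y = 8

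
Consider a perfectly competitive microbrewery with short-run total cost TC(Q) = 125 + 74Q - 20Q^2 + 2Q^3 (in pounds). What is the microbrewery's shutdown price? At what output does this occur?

£24 per unit, at Q = 5

The shutdown price is the minimum of AVC. VC = 74Q - 20Q^2 + 2Q^3, so AVC = 74 - 20Q + 2Q^2.
dAVC/dQ = -20 + 4Q = 0 gives Q = 5. min AVC = 74 - 20·5 + 2·5^2 = 24.
So the shutdown price is £24.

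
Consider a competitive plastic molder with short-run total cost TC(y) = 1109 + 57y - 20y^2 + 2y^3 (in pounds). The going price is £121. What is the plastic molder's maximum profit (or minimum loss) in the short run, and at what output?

AVC = 57 - 20y + 2y^2 has its minimum £7 at y = 5; price £121 clears that bar, so the firm operates.
With MC = 57 - 40y + 6y^2, P = MC on the upward-sloping part at y* = 8.
TR = 121·8 = 968. TC = 1109 + 200 = 1309. Profit = 968 − 1309 = -£341.
That loss of £341 beats the £1109 the firm would lose by shutting down; producing recovers £768 of fixed cost.

Profit = -£341 at y = 8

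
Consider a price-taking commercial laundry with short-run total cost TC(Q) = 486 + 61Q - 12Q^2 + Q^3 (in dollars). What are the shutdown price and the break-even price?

Shutdown price = $25; break-even price = $88

AVC = 61 - 12Q + Q^2; minimized at Q = 6, giving min AVC = $25. That is the shutdown price.
ATC = 486/Q + 61 - 12Q + Q^2. Setting dATC/dQ = −486/Q^2 − 12 + 2Q = 0 gives Q = 9 (since 2·9^3 − 12·9^2 = 486).
min ATC = 486/9 + 61 − 12·9 + 9^2 = $88. That is the break-even price.
Between these two prices the firm operates at a loss; above $88 it earns a profit.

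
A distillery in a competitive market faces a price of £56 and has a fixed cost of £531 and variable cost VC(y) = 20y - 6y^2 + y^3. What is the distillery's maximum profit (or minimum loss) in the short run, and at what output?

Profit = -£315 at y = 6

AVC = 20 - 6y + y^2; min AVC = £11 at y = 3. Since P = £56 ≥ min AVC, the firm produces.
With MC = 20 - 12y + 3y^2, P = MC on the upward-sloping part at y* = 6.
TR = 56·6 = 336. TC = 531 + 120 = 651. Profit = 336 − 651 = -£315.
That loss of £315 beats the £531 the firm would lose by shutting down; producing recovers £216 of fixed cost.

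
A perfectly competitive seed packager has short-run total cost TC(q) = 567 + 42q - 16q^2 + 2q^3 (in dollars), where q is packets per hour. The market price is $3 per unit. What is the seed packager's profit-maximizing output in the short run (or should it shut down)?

From TC, MC = TC'(q) = 42 - 32q + 6q^2 and AVC = VC/q = 42 - 16q + 2q^2.
AVC is minimized where dAVC/dq = -16 + 4q = 0, at q = 4; min AVC = 42 - 16·4 + 2·4^2 = $10.
With P < min AVC ($3 < $10), every unit sold adds to the loss.
Shutting down limits the loss to fixed cost, $567.

Shut down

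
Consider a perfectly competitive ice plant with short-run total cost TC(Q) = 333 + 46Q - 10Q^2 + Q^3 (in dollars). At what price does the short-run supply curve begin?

$21 per unit

The shutdown price is the minimum of AVC. VC = 46Q - 10Q^2 + Q^3, so AVC = 46 - 10Q + Q^2.
dAVC/dQ = -10 + 2Q = 0 gives Q = 5. min AVC = 46 - 10·5 + 5^2 = 21.
For P < $21 the firm produces nothing.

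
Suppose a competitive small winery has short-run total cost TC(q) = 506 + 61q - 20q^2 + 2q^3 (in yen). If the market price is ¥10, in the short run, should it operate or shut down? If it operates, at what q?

Shut down

Strip out fixed cost: VC = 61q - 20q^2 + 2q^3. Then AVC = 61 - 20q + 2q^2 and MC = 61 - 40q + 6q^2.
AVC hits its minimum where MC = AVC, at q = 5, giving min AVC = 61 - 20·5 + 2·5^2 = ¥11.
P = ¥10 lies below min AVC = ¥11; no output level covers variable cost.
Best response: produce nothing and absorb the ¥506 fixed cost.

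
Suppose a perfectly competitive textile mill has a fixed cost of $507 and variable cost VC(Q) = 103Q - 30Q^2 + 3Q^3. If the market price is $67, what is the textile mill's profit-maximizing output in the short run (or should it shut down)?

From TC, MC = TC'(Q) = 103 - 60Q + 9Q^2 and AVC = VC/Q = 103 - 30Q + 3Q^2.
AVC hits its minimum where MC = AVC, at Q = 5, giving min AVC = 103 - 30·5 + 3·5^2 = $28.
P = $67 exceeds min AVC = $28, so the firm stays open.
Solving P = MC: 36 - 60Q + 9Q^2 = 0 ⇒ Q = 2/3 or 6. On the upward-sloping branch, Q* = 6.
Check: AVC at Q = 6 is $31 ≤ P, so revenue covers variable cost.
Profit = P·Q − TC = 67·6 − 693 = -$291, a loss, but smaller than the $507 fixed cost the firm would lose by shutting down.

Produce at Q = 6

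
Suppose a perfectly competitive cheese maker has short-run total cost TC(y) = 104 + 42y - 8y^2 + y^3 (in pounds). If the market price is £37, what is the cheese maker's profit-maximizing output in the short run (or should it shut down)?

Variable cost is VC = 42y - 8y^2 + y^3, so AVC = VC/y = 42 - 8y + y^2 and MC = dTC/dy = 42 - 16y + 3y^2.
AVC is minimized where dAVC/dy = -8 + 2y = 0, at y = 4; min AVC = 42 - 8·4 + 4^2 = £26.
P = £37 exceeds min AVC = £26, so the firm stays open.
Set P = MC: 37 = 42 - 16y + 3y^2 → 5 - 16y + 3y^2 = 0. The roots are y = 1/3 and y = 5; the profit-maximizing output is on the rising part of MC, so y* = 5.
Check: AVC at y = 5 is £27 ≤ P, so revenue covers variable cost.
Profit = P·y − TC = 37·5 − 239 = -£54, a loss, but smaller than the £104 fixed cost the firm would lose by shutting down.

Produce at y = 5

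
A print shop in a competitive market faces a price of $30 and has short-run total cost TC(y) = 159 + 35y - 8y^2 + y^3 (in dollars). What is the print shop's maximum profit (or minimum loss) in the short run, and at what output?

AVC = 35 - 8y + y^2 has its minimum $19 at y = 4; price $30 clears that bar, so the firm operates.
With MC = 35 - 16y + 3y^2, P = MC on the upward-sloping part at y* = 5.
TR = 30·5 = 150. TC = 159 + 100 = 259. Profit = 150 − 259 = -$109.
By producing, the firm covers all variable cost plus $50 of fixed cost; shutting down would lose the full $159.

Profit = -$109 at y = 5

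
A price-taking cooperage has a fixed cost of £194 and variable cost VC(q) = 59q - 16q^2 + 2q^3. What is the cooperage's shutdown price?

The firm shuts down when price falls below the minimum of average variable cost. AVC = VC/q = 59 - 16q + 2q^2.
dAVC/dq = -16 + 4q = 0 gives q = 4. min AVC = 59 - 16·4 + 2·4^2 = 27.
The firm shuts down for any P below £27.

£27 per unit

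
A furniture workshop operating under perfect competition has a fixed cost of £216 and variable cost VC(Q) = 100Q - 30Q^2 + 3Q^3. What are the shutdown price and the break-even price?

Shutdown price = £25; break-even price = £64

Shutdown price = min AVC. AVC = 100 - 30Q + 3Q^2, with vertex at Q = 5 and minimum £25.
ATC = 216/Q + 100 - 30Q + 3Q^2. Setting dATC/dQ = −216/Q^2 − 30 + 6Q = 0 gives Q = 6 (since 6·6^3 − 30·6^2 = 216).
min ATC = 216/6 + 100 − 30·6 + 3·6^2 = £64. That is the break-even price.
Between these two prices the firm operates at a loss; above £64 it earns a profit.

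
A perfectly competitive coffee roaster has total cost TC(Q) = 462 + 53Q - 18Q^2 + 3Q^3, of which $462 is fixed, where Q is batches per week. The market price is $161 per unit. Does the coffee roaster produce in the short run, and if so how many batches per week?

From TC, MC = TC'(Q) = 53 - 36Q + 9Q^2 and AVC = VC/Q = 53 - 18Q + 3Q^2.
The AVC parabola has its vertex at Q = 18/6 = 3, where AVC = 53 - 18·3 + 3·3^2 = $26.
Since P = $161 ≥ min AVC = $26, price covers variable cost and the firm should produce.
P = MC gives -108 - 36Q + 9Q^2 = 0, with roots -2 and 6. Take the larger (rising MC): Q* = 6.
Check: AVC at Q = 6 is $53 ≤ P, so revenue covers variable cost.
Profit = P·Q − TC = 161·6 − 780 = $186.

Produce at Q = 6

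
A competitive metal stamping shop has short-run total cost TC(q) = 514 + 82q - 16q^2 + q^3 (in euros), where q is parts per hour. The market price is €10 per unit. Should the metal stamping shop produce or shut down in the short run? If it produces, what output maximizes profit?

From TC, MC = TC'(q) = 82 - 32q + 3q^2 and AVC = VC/q = 82 - 16q + q^2.
AVC hits its minimum where MC = AVC, at q = 8, giving min AVC = 82 - 16·8 + 8^2 = €18.
Since P = €10 < min AVC = €18, price fails to cover variable cost at any output.
Best response: produce nothing and absorb the €514 fixed cost.

Shut down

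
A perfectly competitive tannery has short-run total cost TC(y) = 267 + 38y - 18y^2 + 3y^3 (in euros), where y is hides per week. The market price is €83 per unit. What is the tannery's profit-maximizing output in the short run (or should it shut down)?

Produce at y = 5

From TC, MC = TC'(y) = 38 - 36y + 9y^2 and AVC = VC/y = 38 - 18y + 3y^2.
The AVC parabola has its vertex at y = 18/6 = 3, where AVC = 38 - 18·3 + 3·3^2 = €11.
Because €83 ≥ €11, revenue can cover variable cost; the firm operates.
Solving P = MC: -45 - 36y + 9y^2 = 0 ⇒ y = -1 or 5. On the upward-sloping branch, y* = 5.
Check: AVC at y = 5 is €23 ≤ P, so revenue covers variable cost.
Profit = P·y − TC = 83·5 − 382 = €33.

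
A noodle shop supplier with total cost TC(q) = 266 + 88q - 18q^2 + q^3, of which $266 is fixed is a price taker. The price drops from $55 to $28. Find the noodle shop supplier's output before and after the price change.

Output falls from 11 to 10

MC = 88 - 36q + 3q^2; the shutdown threshold is min AVC = $7 (at q = 9).
At P = $55 ≥ min AVC, set P = MC on the rising branch: q = 11.
At P = $28 ≥ min AVC, set P = MC: q = 10. The firm stays open but cuts output.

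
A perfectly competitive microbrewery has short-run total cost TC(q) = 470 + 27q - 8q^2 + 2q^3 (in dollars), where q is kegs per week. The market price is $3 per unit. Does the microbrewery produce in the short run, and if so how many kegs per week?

Shut down

Strip out fixed cost: VC = 27q - 8q^2 + 2q^3. Then AVC = 27 - 8q + 2q^2 and MC = 27 - 16q + 6q^2.
The AVC parabola has its vertex at q = 8/4 = 2, where AVC = 27 - 8·2 + 2·2^2 = $19.
Since P = $3 < min AVC = $19, price fails to cover variable cost at any output.
The firm minimizes its loss by shutting down and losing only its fixed cost of $470.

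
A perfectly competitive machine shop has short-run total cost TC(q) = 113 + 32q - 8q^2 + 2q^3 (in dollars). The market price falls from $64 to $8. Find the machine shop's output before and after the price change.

MC = 32 - 16q + 6q^2; the shutdown threshold is min AVC = $24 (at q = 2).
With P = $64 above the shutdown price, P = MC gives q = 4.
At P = $8 < min AVC = $24, price no longer covers variable cost at any output, so the firm shuts down: q = 0.

Output falls from 4 to 0 (the firm shuts down)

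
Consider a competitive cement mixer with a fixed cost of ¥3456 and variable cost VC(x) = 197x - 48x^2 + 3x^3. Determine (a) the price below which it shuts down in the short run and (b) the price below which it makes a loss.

Shutdown price = ¥5; break-even price = ¥341

AVC = 197 - 48x + 3x^2; minimized at x = 8, giving min AVC = ¥5. That is the shutdown price.
ATC = 3456/x + 197 - 48x + 3x^2. Setting dATC/dx = −3456/x^2 − 48 + 6x = 0 gives x = 12 (since 6·12^3 − 48·12^2 = 3456).
min ATC = 3456/12 + 197 − 48·12 + 3·12^2 = ¥341. That is the break-even price.
For ¥5 ≤ P < ¥341 the firm produces at a loss; below ¥5 it shuts down.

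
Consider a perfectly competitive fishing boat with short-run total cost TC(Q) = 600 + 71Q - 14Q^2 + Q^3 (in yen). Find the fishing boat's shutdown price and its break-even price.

Shutdown price = min AVC. AVC = 71 - 14Q + Q^2, with vertex at Q = 7 and minimum ¥22.
ATC = 600/Q + 71 - 14Q + Q^2. Setting dATC/dQ = −600/Q^2 − 14 + 2Q = 0 gives Q = 10 (since 2·10^3 − 14·10^2 = 600).
min ATC = 600/10 + 71 − 14·10 + 10^2 = ¥91. That is the break-even price.
For ¥22 ≤ P < ¥91 the firm produces at a loss; below ¥22 it shuts down.

Shutdown price = ¥22; break-even price = ¥91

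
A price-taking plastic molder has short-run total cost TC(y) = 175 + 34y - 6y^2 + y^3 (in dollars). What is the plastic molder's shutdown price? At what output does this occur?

$25 per unit, at y = 3

Short-run supply begins at min AVC. From VC = 34y - 6y^2 + y^3, AVC = 34 - 6y + y^2.
At the minimum of AVC, MC = AVC. MC = 34 - 12y + 3y^2; setting MC = AVC gives 2y^2 - 6y = 0, so y = 3. min AVC = 25.
So the shutdown price is $25.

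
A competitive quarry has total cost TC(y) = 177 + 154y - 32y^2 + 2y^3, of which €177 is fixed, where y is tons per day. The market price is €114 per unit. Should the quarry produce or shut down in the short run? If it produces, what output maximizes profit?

Variable cost is VC = 154y - 32y^2 + 2y^3, so AVC = VC/y = 154 - 32y + 2y^2 and MC = dTC/dy = 154 - 64y + 6y^2.
AVC is minimized where dAVC/dy = -32 + 4y = 0, at y = 8; min AVC = 154 - 32·8 + 2·8^2 = €26.
Because €114 ≥ €26, revenue can cover variable cost; the firm operates.
Solving P = MC: 40 - 64y + 6y^2 = 0 ⇒ y = 2/3 or 10. On the upward-sloping branch, y* = 10.
Check: AVC at y = 10 is €34 ≤ P, so revenue covers variable cost.
Profit = P·y − TC = 114·10 − 517 = €623.

Produce at y = 10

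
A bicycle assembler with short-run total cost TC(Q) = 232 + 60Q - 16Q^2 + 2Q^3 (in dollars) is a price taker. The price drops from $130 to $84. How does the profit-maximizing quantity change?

Output falls from 7 to 6

MC = 60 - 32Q + 6Q^2; the shutdown threshold is min AVC = $28 (at Q = 4).
With P = $130 above the shutdown price, P = MC gives Q = 7.
At P = $84 ≥ min AVC, set P = MC: Q = 6. The firm stays open but cuts output.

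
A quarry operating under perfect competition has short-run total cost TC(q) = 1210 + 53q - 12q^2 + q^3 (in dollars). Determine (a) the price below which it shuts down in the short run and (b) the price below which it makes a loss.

Shutdown price = $17; break-even price = $152

AVC = 53 - 12q + q^2; minimized at q = 6, giving min AVC = $17. That is the shutdown price.
ATC = 1210/q + 53 - 12q + q^2. Setting dATC/dq = −1210/q^2 − 12 + 2q = 0 gives q = 11 (since 2·11^3 − 12·11^2 = 1210).
min ATC = 1210/11 + 53 − 12·11 + 11^2 = $152. That is the break-even price.
For $17 ≤ P < $152 the firm produces at a loss; below $17 it shuts down.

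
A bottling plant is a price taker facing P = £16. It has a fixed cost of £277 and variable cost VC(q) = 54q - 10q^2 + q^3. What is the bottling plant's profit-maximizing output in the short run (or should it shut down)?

Shut down

Variable cost is VC = 54q - 10q^2 + q^3, so AVC = VC/q = 54 - 10q + q^2 and MC = dTC/dq = 54 - 20q + 3q^2.
The AVC parabola has its vertex at q = 10/2 = 5, where AVC = 54 - 10·5 + 5^2 = £29.
With P < min AVC (£16 < £29), every unit sold adds to the loss.
Best response: produce nothing and absorb the £277 fixed cost.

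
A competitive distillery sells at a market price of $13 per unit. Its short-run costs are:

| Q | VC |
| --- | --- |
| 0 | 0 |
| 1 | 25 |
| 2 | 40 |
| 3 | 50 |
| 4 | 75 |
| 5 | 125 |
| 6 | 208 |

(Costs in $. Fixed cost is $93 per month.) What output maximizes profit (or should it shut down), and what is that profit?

Q = 0 (shut down); profit = -$93

Profit at each row (π = 13Q − TC): Q=0: -93; Q=1: -105; Q=2: -107; Q=3: -104; Q=4: -116; Q=5: -153; Q=6: -223.
Profit is highest at Q = 0. Equivalently, the lowest AVC in the table is 50/3 ≈ $16.67 at Q = 3, and P = $13 falls below it — price never covers variable cost, so the firm shuts down and loses only its fixed cost.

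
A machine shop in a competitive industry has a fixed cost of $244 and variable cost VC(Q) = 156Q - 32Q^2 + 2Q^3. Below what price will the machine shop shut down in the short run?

$28 per unit

Short-run supply begins at min AVC. From VC = 156Q - 32Q^2 + 2Q^3, AVC = 156 - 32Q + 2Q^2.
At the minimum of AVC, MC = AVC. MC = 156 - 64Q + 6Q^2; setting MC = AVC gives 4Q^2 - 32Q = 0, so Q = 8. min AVC = 28.
For P < $28 the firm produces nothing.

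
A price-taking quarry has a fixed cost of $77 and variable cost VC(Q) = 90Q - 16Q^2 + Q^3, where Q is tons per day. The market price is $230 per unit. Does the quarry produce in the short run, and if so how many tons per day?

Variable cost is VC = 90Q - 16Q^2 + Q^3, so AVC = VC/Q = 90 - 16Q + Q^2 and MC = dTC/dQ = 90 - 32Q + 3Q^2.
The AVC parabola has its vertex at Q = 16/2 = 8, where AVC = 90 - 16·8 + 8^2 = $26.
P = $230 exceeds min AVC = $26, so the firm stays open.
Solving P = MC: -140 - 32Q + 3Q^2 = 0 ⇒ Q = -10/3 or 14. On the upward-sloping branch, Q* = 14.
Check: AVC at Q = 14 is $62 ≤ P, so revenue covers variable cost.
Profit = P·Q − TC = 230·14 − 945 = $2275.

Produce at Q = 14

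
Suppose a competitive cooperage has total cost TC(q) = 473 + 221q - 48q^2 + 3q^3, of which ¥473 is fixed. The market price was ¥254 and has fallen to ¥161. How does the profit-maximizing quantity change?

Output falls from 11 to 10

AVC = 221 - 48q + 3q^2, minimized at q = 8 where min AVC = ¥29. MC = 221 - 96q + 9q^2.
With P = ¥254 above the shutdown price, P = MC gives q = 11.
At P = ¥161 ≥ min AVC, set P = MC: q = 10. The firm stays open but cuts output.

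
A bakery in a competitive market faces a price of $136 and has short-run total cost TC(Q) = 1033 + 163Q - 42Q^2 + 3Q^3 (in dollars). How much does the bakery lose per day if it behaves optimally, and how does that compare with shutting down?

AVC = 163 - 42Q + 3Q^2; min AVC = $16 at Q = 7. Since P = $136 ≥ min AVC, the firm produces.
With MC = 163 - 84Q + 9Q^2, P = MC on the upward-sloping part at Q* = 9.
TR = 136·9 = 1224. TC = 1033 + 252 = 1285. Profit = 1224 − 1285 = -$61.
That loss of $61 beats the $1033 the firm would lose by shutting down; producing recovers $972 of fixed cost.

Profit = -$61 at Q = 9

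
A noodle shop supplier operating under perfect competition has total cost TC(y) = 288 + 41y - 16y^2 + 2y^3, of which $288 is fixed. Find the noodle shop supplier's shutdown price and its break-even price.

Shutdown price = $9; break-even price = $65

Shutdown price = min AVC. AVC = 41 - 16y + 2y^2, with vertex at y = 4 and minimum $9.
ATC = 288/y + 41 - 16y + 2y^2. Setting dATC/dy = −288/y^2 − 16 + 4y = 0 gives y = 6 (since 4·6^3 − 16·6^2 = 288).
min ATC = 288/6 + 41 − 16·6 + 2·6^2 = $65. That is the break-even price.
For $9 ≤ P < $65 the firm produces at a loss; below $9 it shuts down.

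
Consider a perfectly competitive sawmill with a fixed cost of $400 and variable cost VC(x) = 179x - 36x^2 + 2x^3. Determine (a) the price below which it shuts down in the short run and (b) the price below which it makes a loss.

Shutdown price = min AVC. AVC = 179 - 36x + 2x^2, with vertex at x = 9 and minimum $17.
ATC = 400/x + 179 - 36x + 2x^2. Setting dATC/dx = −400/x^2 − 36 + 4x = 0 gives x = 10 (since 4·10^3 − 36·10^2 = 400).
min ATC = 400/10 + 179 − 36·10 + 2·10^2 = $59. That is the break-even price.
Between these two prices the firm operates at a loss; above $59 it earns a profit.

Shutdown price = $17; break-even price = $59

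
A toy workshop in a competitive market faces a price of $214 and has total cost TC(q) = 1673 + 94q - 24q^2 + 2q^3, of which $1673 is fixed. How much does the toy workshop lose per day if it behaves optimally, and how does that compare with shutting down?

Profit = -$73 at q = 10

AVC = 94 - 24q + 2q^2 has its minimum $22 at q = 6; price $214 clears that bar, so the firm operates.
With MC = 94 - 48q + 6q^2, P = MC on the upward-sloping part at q* = 10.
TR = 214·10 = 2140. TC = 1673 + 540 = 2213. Profit = 2140 − 2213 = -$73.
Shutting down would mean losing the fixed cost of $1673, so operating at a loss of $73 is better by $1600.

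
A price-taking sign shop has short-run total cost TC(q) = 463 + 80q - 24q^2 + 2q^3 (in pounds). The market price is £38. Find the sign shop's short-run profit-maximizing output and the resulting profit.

AVC = 80 - 24q + 2q^2; min AVC = £8 at q = 6. Since P = £38 ≥ min AVC, the firm produces.
With MC = 80 - 48q + 6q^2, P = MC on the upward-sloping part at q* = 7.
TR = 38·7 = 266. TC = 463 + 70 = 533. Profit = 266 − 533 = -£267.
By producing, the firm covers all variable cost plus £196 of fixed cost; shutting down would lose the full £463.

Profit = -£267 at q = 7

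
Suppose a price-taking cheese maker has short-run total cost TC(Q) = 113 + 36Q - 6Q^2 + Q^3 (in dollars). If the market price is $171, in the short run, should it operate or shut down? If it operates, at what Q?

From TC, MC = TC'(Q) = 36 - 12Q + 3Q^2 and AVC = VC/Q = 36 - 6Q + Q^2.
The AVC parabola has its vertex at Q = 6/2 = 3, where AVC = 36 - 6·3 + 3^2 = $27.
Since P = $171 ≥ min AVC = $27, price covers variable cost and the firm should produce.
Solving P = MC: -135 - 12Q + 3Q^2 = 0 ⇒ Q = -5 or 9. On the upward-sloping branch, Q* = 9.
Check: AVC at Q = 9 is $63 ≤ P, so revenue covers variable cost.
Profit = P·Q − TC = 171·9 − 680 = $859.

Produce at Q = 9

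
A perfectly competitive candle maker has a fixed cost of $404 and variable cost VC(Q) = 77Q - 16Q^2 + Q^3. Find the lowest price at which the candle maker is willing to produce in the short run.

The firm shuts down when price falls below the minimum of average variable cost. AVC = VC/Q = 77 - 16Q + Q^2.
At the minimum of AVC, MC = AVC. MC = 77 - 32Q + 3Q^2; setting MC = AVC gives 2Q^2 - 16Q = 0, so Q = 8. min AVC = 13.
For P < $13 the firm produces nothing.

$13 per unit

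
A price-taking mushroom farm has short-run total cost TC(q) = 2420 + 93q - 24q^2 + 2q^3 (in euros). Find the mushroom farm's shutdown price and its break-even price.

Shutdown price = €21; break-even price = €291

AVC = 93 - 24q + 2q^2; minimized at q = 6, giving min AVC = €21. That is the shutdown price.
ATC = 2420/q + 93 - 24q + 2q^2. Setting dATC/dq = −2420/q^2 − 24 + 4q = 0 gives q = 11 (since 4·11^3 − 24·11^2 = 2420).
min ATC = 2420/11 + 93 − 24·11 + 2·11^2 = €291. That is the break-even price.
For €21 ≤ P < €291 the firm produces at a loss; below €21 it shuts down.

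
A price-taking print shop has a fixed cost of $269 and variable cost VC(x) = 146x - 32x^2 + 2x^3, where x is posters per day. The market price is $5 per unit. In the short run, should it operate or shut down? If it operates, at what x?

Shut down

From TC, MC = TC'(x) = 146 - 64x + 6x^2 and AVC = VC/x = 146 - 32x + 2x^2.
The AVC parabola has its vertex at x = 32/4 = 8, where AVC = 146 - 32·8 + 2·8^2 = $18.
With P < min AVC ($5 < $18), every unit sold adds to the loss.
Best response: produce nothing and absorb the $269 fixed cost.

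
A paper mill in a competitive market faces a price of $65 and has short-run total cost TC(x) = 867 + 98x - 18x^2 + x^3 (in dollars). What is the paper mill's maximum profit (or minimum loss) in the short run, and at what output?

Profit = -$383 at x = 11

AVC = 98 - 18x + x^2 has its minimum $17 at x = 9; price $65 clears that bar, so the firm operates.
MC = 98 - 36x + 3x^2. Setting P = MC and taking the root on the rising branch gives x* = 11.
TR = 65·11 = 715. TC = 867 + 231 = 1098. Profit = 715 − 1098 = -$383.
By producing, the firm covers all variable cost plus $484 of fixed cost; shutting down would lose the full $867.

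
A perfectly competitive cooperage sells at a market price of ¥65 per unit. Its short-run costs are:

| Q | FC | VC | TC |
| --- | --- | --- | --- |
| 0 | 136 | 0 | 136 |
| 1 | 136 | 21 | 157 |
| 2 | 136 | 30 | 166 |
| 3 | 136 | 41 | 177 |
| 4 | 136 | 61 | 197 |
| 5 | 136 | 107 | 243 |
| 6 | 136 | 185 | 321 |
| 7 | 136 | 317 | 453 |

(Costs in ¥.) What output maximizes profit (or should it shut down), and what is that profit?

Profit at each row (π = 65Q − TC): Q=0: -136; Q=1: -92; Q=2: -36; Q=3: 18; Q=4: 63; Q=5: 82; Q=6: 69; Q=7: 2.
Profit is maximized at Q = 5. AVC there is 107/5 = ¥21.40 ≤ P, so producing beats shutting down (which would give -¥136).

Q = 5; profit = ¥82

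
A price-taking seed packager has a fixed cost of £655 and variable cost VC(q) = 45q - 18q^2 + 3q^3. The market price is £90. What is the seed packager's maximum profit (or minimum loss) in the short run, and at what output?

AVC = 45 - 18q + 3q^2; min AVC = £18 at q = 3. Since P = £90 ≥ min AVC, the firm produces.
With MC = 45 - 36q + 9q^2, P = MC on the upward-sloping part at q* = 5.
TR = 90·5 = 450. TC = 655 + 150 = 805. Profit = 450 − 805 = -£355.
Shutting down would mean losing the fixed cost of £655, so operating at a loss of £355 is better by £300.

Profit = -£355 at q = 5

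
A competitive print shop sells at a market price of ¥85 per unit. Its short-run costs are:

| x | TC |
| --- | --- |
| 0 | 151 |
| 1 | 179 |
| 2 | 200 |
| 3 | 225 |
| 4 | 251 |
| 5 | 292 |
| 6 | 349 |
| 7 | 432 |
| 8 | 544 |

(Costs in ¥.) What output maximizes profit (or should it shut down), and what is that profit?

x = 7; profit = ¥163

Compute π = P·x − TC at each output: x=0: -151; x=1: -94; x=2: -30; x=3: 30; x=4: 89; x=5: 133; x=6: 161; x=7: 163; x=8: 136.
Profit is maximized at x = 7. AVC there is 281/7 = ¥40.14 ≤ P, so producing beats shutting down (which would give -¥151).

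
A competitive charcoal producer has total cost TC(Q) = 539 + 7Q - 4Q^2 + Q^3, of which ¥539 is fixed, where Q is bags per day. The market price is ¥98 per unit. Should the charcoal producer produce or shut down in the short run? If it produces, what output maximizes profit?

Produce at Q = 7

From TC, MC = TC'(Q) = 7 - 8Q + 3Q^2 and AVC = VC/Q = 7 - 4Q + Q^2.
AVC hits its minimum where MC = AVC, at Q = 2, giving min AVC = 7 - 4·2 + 2^2 = ¥3.
P = ¥98 exceeds min AVC = ¥3, so the firm stays open.
Solving P = MC: -91 - 8Q + 3Q^2 = 0 ⇒ Q = -13/3 or 7. On the upward-sloping branch, Q* = 7.
Check: AVC at Q = 7 is ¥28 ≤ P, so revenue covers variable cost.
Profit = P·Q − TC = 98·7 − 735 = -¥49, a loss, but smaller than the ¥539 fixed cost the firm would lose by shutting down.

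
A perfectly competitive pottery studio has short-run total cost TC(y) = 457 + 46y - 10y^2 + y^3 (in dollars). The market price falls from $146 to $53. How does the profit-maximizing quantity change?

AVC = 46 - 10y + y^2, minimized at y = 5 where min AVC = $21. MC = 46 - 20y + 3y^2.
With P = $146 above the shutdown price, P = MC gives y = 10.
At P = $53 ≥ min AVC, set P = MC: y = 7. The firm stays open but cuts output.

Output falls from 10 to 7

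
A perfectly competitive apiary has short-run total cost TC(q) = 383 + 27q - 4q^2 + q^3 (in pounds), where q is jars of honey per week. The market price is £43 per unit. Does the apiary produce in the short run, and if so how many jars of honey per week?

Produce at q = 4

Strip out fixed cost: VC = 27q - 4q^2 + q^3. Then AVC = 27 - 4q + q^2 and MC = 27 - 8q + 3q^2.
AVC is minimized where dAVC/dq = -4 + 2q = 0, at q = 2; min AVC = 27 - 4·2 + 2^2 = £23.
Since P = £43 ≥ min AVC = £23, price covers variable cost and the firm should produce.
Solving P = MC: -16 - 8q + 3q^2 = 0 ⇒ q = -4/3 or 4. On the upward-sloping branch, q* = 4.
Check: AVC at q = 4 is £27 ≤ P, so revenue covers variable cost.
Profit = P·q − TC = 43·4 − 491 = -£319, a loss, but smaller than the £383 fixed cost the firm would lose by shutting down.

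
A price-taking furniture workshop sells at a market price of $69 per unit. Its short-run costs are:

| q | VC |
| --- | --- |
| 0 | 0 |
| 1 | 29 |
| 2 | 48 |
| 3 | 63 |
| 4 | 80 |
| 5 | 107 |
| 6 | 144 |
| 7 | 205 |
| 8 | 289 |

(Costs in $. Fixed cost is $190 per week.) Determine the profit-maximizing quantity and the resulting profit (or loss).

Tabulate TR − TC: q=0: -190; q=1: -150; q=2: -100; q=3: -46; q=4: 6; q=5: 48; q=6: 80; q=7: 88; q=8: 73.
Profit is maximized at q = 7. AVC there is 205/7 = $29.29 ≤ P, so producing beats shutting down (which would give -$190).

q = 7; profit = $88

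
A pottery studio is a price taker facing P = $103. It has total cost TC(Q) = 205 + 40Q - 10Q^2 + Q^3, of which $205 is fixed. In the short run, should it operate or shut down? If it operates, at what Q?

Produce at Q = 9

From TC, MC = TC'(Q) = 40 - 20Q + 3Q^2 and AVC = VC/Q = 40 - 10Q + Q^2.
The AVC parabola has its vertex at Q = 10/2 = 5, where AVC = 40 - 10·5 + 5^2 = $15.
Because $103 ≥ $15, revenue can cover variable cost; the firm operates.
Solving P = MC: -63 - 20Q + 3Q^2 = 0 ⇒ Q = -7/3 or 9. On the upward-sloping branch, Q* = 9.
Check: AVC at Q = 9 is $31 ≤ P, so revenue covers variable cost.
Profit = P·Q − TC = 103·9 − 484 = $443.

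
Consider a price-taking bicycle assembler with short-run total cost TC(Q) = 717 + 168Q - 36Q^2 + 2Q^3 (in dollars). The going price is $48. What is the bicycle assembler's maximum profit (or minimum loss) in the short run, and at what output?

Profit = -$317 at Q = 10

AVC = 168 - 36Q + 2Q^2; min AVC = $6 at Q = 9. Since P = $48 ≥ min AVC, the firm produces.
With MC = 168 - 72Q + 6Q^2, P = MC on the upward-sloping part at Q* = 10.
TR = 48·10 = 480. TC = 717 + 80 = 797. Profit = 480 − 797 = -$317.
That loss of $317 beats the $717 the firm would lose by shutting down; producing recovers $400 of fixed cost.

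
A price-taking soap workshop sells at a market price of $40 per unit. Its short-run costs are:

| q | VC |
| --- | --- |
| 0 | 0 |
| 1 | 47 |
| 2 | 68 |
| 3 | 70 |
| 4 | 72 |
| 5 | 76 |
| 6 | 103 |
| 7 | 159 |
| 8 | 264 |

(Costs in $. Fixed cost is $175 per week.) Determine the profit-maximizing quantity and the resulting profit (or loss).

Profit at each row (π = 40q − TC): q=0: -175; q=1: -182; q=2: -163; q=3: -125; q=4: -87; q=5: -51; q=6: -38; q=7: -54; q=8: -119.
Profit is maximized at q = 6. AVC there is 103/6 = $17.17 ≤ P, so producing beats shutting down (which would give -$175).

q = 6; profit = -$38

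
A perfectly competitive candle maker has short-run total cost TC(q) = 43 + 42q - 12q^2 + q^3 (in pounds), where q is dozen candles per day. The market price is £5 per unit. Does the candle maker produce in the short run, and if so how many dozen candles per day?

Strip out fixed cost: VC = 42q - 12q^2 + q^3. Then AVC = 42 - 12q + q^2 and MC = 42 - 24q + 3q^2.
AVC hits its minimum where MC = AVC, at q = 6, giving min AVC = 42 - 12·6 + 6^2 = £6.
P = £5 lies below min AVC = £6; no output level covers variable cost.
The firm minimizes its loss by shutting down and losing only its fixed cost of £43.

Shut down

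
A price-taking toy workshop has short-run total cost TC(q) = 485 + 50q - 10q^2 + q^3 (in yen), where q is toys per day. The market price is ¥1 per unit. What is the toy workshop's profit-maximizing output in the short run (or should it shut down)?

Variable cost is VC = 50q - 10q^2 + q^3, so AVC = VC/q = 50 - 10q + q^2 and MC = dTC/dq = 50 - 20q + 3q^2.
AVC hits its minimum where MC = AVC, at q = 5, giving min AVC = 50 - 10·5 + 5^2 = ¥25.
P = ¥1 lies below min AVC = ¥25; no output level covers variable cost.
Shutting down limits the loss to fixed cost, ¥485.

Shut down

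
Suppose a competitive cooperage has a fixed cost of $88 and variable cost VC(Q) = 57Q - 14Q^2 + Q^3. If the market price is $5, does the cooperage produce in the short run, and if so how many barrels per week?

From TC, MC = TC'(Q) = 57 - 28Q + 3Q^2 and AVC = VC/Q = 57 - 14Q + Q^2.
The AVC parabola has its vertex at Q = 14/2 = 7, where AVC = 57 - 14·7 + 7^2 = $8.
Since P = $5 < min AVC = $8, price fails to cover variable cost at any output.
The firm minimizes its loss by shutting down and losing only its fixed cost of $88.

Shut down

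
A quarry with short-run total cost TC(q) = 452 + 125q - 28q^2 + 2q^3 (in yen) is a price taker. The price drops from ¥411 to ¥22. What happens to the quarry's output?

Output falls from 13 to 0 (the firm shuts down)

AVC = 125 - 28q + 2q^2, minimized at q = 7 where min AVC = ¥27. MC = 125 - 56q + 6q^2.
With P = ¥411 above the shutdown price, P = MC gives q = 13.
At P = ¥22 < min AVC = ¥27, price no longer covers variable cost at any output, so the firm shuts down: q = 0.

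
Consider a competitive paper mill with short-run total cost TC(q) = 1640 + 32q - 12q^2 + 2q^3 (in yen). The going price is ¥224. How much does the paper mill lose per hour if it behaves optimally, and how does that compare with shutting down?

Profit = -¥360 at q = 8

AVC = 32 - 12q + 2q^2; min AVC = ¥14 at q = 3. Since P = ¥224 ≥ min AVC, the firm produces.
With MC = 32 - 24q + 6q^2, P = MC on the upward-sloping part at q* = 8.
TR = 224·8 = 1792. TC = 1640 + 512 = 2152. Profit = 1792 − 2152 = -¥360.
That loss of ¥360 beats the ¥1640 the firm would lose by shutting down; producing recovers ¥1280 of fixed cost.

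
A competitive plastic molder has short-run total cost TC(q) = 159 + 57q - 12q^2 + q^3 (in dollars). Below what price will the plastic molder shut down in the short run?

$21 per unit

The shutdown price is the minimum of AVC. VC = 57q - 12q^2 + q^3, so AVC = 57 - 12q + q^2.
At the minimum of AVC, MC = AVC. MC = 57 - 24q + 3q^2; setting MC = AVC gives 2q^2 - 12q = 0, so q = 6. min AVC = 21.
The firm shuts down for any P below $21.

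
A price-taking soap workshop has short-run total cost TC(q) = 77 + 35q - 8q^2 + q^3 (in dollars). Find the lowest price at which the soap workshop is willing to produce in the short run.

The shutdown price is the minimum of AVC. VC = 35q - 8q^2 + q^3, so AVC = 35 - 8q + q^2.
dAVC/dq = -8 + 2q = 0 gives q = 4. min AVC = 35 - 8·4 + 4^2 = 19.
So the shutdown price is $19.

$19 per unit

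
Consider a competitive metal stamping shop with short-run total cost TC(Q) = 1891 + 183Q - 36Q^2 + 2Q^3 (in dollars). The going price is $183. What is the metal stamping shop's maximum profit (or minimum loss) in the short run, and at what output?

AVC = 183 - 36Q + 2Q^2 has its minimum $21 at Q = 9; price $183 clears that bar, so the firm operates.
With MC = 183 - 72Q + 6Q^2, P = MC on the upward-sloping part at Q* = 12.
TR = 183·12 = 2196. TC = 1891 + 468 = 2359. Profit = 2196 − 2359 = -$163.
By producing, the firm covers all variable cost plus $1728 of fixed cost; shutting down would lose the full $1891.

Profit = -$163 at Q = 12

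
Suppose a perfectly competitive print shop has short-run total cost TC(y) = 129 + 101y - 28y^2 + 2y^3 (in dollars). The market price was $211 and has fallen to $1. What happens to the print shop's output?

Output falls from 11 to 0 (the firm shuts down)

AVC = 101 - 28y + 2y^2, minimized at y = 7 where min AVC = $3. MC = 101 - 56y + 6y^2.
With P = $211 above the shutdown price, P = MC gives y = 11.
At P = $1 < min AVC = $3, price no longer covers variable cost at any output, so the firm shuts down: y = 0.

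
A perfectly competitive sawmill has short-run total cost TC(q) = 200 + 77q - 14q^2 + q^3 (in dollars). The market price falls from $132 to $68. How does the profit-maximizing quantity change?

Output falls from 11 to 9

AVC = 77 - 14q + q^2, minimized at q = 7 where min AVC = $28. MC = 77 - 28q + 3q^2.
At P = $132 ≥ min AVC, set P = MC on the rising branch: q = 11.
At P = $68 ≥ min AVC, set P = MC: q = 9. The firm stays open but cuts output.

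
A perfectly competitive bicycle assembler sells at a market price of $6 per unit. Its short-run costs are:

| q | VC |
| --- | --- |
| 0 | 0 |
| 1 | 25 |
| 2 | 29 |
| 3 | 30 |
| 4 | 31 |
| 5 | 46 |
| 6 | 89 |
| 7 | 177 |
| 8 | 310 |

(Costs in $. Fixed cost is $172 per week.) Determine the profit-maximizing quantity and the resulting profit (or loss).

Tabulate TR − TC: q=0: -172; q=1: -191; q=2: -189; q=3: -184; q=4: -179; q=5: -188; q=6: -225; q=7: -307; q=8: -434.
Profit is highest at q = 0. Equivalently, the lowest AVC in the table is 31/4 ≈ $7.75 at q = 4, and P = $6 falls below it — price never covers variable cost, so the firm shuts down and loses only its fixed cost.

q = 0 (shut down); profit = -$172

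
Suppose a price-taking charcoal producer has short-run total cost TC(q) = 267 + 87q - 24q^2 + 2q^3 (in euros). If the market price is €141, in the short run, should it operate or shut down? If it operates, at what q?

Strip out fixed cost: VC = 87q - 24q^2 + 2q^3. Then AVC = 87 - 24q + 2q^2 and MC = 87 - 48q + 6q^2.
AVC is minimized where dAVC/dq = -24 + 4q = 0, at q = 6; min AVC = 87 - 24·6 + 2·6^2 = €15.
Since P = €141 ≥ min AVC = €15, price covers variable cost and the firm should produce.
Set P = MC: 141 = 87 - 48q + 6q^2 → -54 - 48q + 6q^2 = 0. The roots are q = -1 and q = 9; the profit-maximizing output is on the rising part of MC, so q* = 9.
Check: AVC at q = 9 is €33 ≤ P, so revenue covers variable cost.
Profit = P·q − TC = 141·9 − 564 = €705.

Produce at q = 9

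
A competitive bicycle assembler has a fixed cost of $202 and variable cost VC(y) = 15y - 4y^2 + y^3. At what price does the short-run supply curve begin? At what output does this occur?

Short-run supply begins at min AVC. From VC = 15y - 4y^2 + y^3, AVC = 15 - 4y + y^2.
At the minimum of AVC, MC = AVC. MC = 15 - 8y + 3y^2; setting MC = AVC gives 2y^2 - 4y = 0, so y = 2. min AVC = 11.
The firm shuts down for any P below $11.

$11 per unit, at y = 2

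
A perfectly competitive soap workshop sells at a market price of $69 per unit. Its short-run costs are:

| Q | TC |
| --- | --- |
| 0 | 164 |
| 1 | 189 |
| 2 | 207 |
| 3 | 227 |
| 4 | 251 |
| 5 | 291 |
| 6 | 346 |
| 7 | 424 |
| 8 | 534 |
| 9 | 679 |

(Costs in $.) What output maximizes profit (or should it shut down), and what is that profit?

Q = 6; profit = $68

Profit at each row (π = 69Q − TC): Q=0: -164; Q=1: -120; Q=2: -69; Q=3: -20; Q=4: 25; Q=5: 54; Q=6: 68; Q=7: 59; Q=8: 18; Q=9: -58.
Profit is maximized at Q = 6. AVC there is 182/6 = $30.33 ≤ P, so producing beats shutting down (which would give -$164).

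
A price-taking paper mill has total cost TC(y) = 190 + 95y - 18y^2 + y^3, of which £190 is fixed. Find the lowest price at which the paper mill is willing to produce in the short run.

Short-run supply begins at min AVC. From VC = 95y - 18y^2 + y^3, AVC = 95 - 18y + y^2.
dAVC/dy = -18 + 2y = 0 gives y = 9. min AVC = 95 - 18·9 + 9^2 = 14.
So the shutdown price is £14.

£14 per unit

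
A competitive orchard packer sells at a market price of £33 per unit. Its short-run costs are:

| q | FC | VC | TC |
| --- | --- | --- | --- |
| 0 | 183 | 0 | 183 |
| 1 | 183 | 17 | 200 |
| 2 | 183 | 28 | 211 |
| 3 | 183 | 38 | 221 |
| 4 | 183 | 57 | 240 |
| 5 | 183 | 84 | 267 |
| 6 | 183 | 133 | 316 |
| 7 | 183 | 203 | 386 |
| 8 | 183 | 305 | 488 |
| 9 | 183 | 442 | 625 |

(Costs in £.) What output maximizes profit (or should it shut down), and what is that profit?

Profit at each row (π = 33q − TC): q=0: -183; q=1: -167; q=2: -145; q=3: -122; q=4: -108; q=5: -102; q=6: -118; q=7: -155; q=8: -224; q=9: -328.
Profit is maximized at q = 5. AVC there is 84/5 = £16.80 ≤ P, so producing beats shutting down (which would give -£183).

q = 5; profit = -£102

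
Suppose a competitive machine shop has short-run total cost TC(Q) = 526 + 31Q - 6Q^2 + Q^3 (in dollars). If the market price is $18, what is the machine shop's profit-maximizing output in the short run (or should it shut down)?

Variable cost is VC = 31Q - 6Q^2 + Q^3, so AVC = VC/Q = 31 - 6Q + Q^2 and MC = dTC/dQ = 31 - 12Q + 3Q^2.
The AVC parabola has its vertex at Q = 6/2 = 3, where AVC = 31 - 6·3 + 3^2 = $22.
P = $18 lies below min AVC = $22; no output level covers variable cost.
Shutting down limits the loss to fixed cost, $526.

Shut down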